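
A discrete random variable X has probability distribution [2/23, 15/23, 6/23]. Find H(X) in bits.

H(X) = -Σ p(x) log₂ p(x)
  -2/23 × log₂(2/23) = 0.3064
  -15/23 × log₂(15/23) = 0.4022
  -6/23 × log₂(6/23) = 0.5057
H(X) = 1.2143 bits


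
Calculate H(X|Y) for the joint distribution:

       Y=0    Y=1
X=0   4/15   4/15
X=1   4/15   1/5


H(X|Y) = Σ_y p(y) H(X|Y=y)
  p(Y=0) = 8/15, H(X|Y=0) = 1.0000
  p(Y=1) = 7/15, H(X|Y=1) = 0.9852
H(X|Y) = 0.5333×1.0000 + 0.4667×0.9852 = 0.9931 bits


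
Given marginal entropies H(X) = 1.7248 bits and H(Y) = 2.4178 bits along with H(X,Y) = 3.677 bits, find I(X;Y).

I(X;Y) = H(X) + H(Y) - H(X,Y)
I(X;Y) = 1.7248 + 2.4178 - 3.677 = 0.4656 bits


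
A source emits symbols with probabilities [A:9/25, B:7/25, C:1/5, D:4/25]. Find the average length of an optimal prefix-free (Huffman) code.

Huffman tree construction:
Combine smallest probabilities repeatedly
Resulting codes:
  A: 11 (length 2)
  B: 10 (length 2)
  C: 01 (length 2)
  D: 00 (length 2)
Average length = Σ p(s) × length(s) = 2.0000 bits


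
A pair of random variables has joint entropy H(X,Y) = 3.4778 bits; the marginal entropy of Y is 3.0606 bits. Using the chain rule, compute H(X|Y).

Chain rule: H(X,Y) = H(X|Y) + H(Y)
H(X|Y) = H(X,Y) - H(Y) = 3.4778 - 3.0606 = 0.4172 bits


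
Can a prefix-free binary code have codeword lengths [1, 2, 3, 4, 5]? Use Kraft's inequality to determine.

Kraft inequality: Σ 2^(-l_i) ≤ 1 for prefix-free code
Calculating: 2^(-1) + 2^(-2) + 2^(-3) + 2^(-4) + 2^(-5)
= 0.5 + 0.25 + 0.125 + 0.0625 + 0.03125
= 0.9688
Since 0.9688 ≤ 1, prefix-free code exists


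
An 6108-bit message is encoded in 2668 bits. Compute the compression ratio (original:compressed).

Compression ratio = Original / Compressed
= 6108 / 2668 = 2.29:1


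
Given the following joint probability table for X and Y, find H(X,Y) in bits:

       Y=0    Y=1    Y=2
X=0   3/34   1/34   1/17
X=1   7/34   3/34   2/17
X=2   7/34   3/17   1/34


H(X,Y) = -Σ p(x,y) log₂ p(x,y)
  p(0,0)=3/34: -0.0882 × log₂(0.0882) = 0.3090
  p(0,1)=1/34: -0.0294 × log₂(0.0294) = 0.1496
  p(0,2)=1/17: -0.0588 × log₂(0.0588) = 0.2404
  p(1,0)=7/34: -0.2059 × log₂(0.2059) = 0.4694
  p(1,1)=3/34: -0.0882 × log₂(0.0882) = 0.3090
  p(1,2)=2/17: -0.1176 × log₂(0.1176) = 0.3632
  p(2,0)=7/34: -0.2059 × log₂(0.2059) = 0.4694
  p(2,1)=3/17: -0.1765 × log₂(0.1765) = 0.4416
  p(2,2)=1/34: -0.0294 × log₂(0.0294) = 0.1496
H(X,Y) = 2.9015 bits


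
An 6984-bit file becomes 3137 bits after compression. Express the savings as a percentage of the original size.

Space savings = (1 - Compressed/Original) × 100%
= (1 - 3137/6984) × 100%
= 55.08%


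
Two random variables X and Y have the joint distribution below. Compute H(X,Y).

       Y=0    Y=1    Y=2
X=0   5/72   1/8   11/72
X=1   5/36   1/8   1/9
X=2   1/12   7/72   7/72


H(X,Y) = -Σ p(x,y) log₂ p(x,y)
  p(0,0)=5/72: -0.0694 × log₂(0.0694) = 0.2672
  p(0,1)=1/8: -0.1250 × log₂(0.1250) = 0.3750
  p(0,2)=11/72: -0.1528 × log₂(0.1528) = 0.4141
  p(1,0)=5/36: -0.1389 × log₂(0.1389) = 0.3956
  p(1,1)=1/8: -0.1250 × log₂(0.1250) = 0.3750
  p(1,2)=1/9: -0.1111 × log₂(0.1111) = 0.3522
  p(2,0)=1/12: -0.0833 × log₂(0.0833) = 0.2987
  p(2,1)=7/72: -0.0972 × log₂(0.0972) = 0.3269
  p(2,2)=7/72: -0.0972 × log₂(0.0972) = 0.3269
H(X,Y) = 3.1317 bits


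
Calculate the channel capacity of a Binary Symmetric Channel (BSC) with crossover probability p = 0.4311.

For BSC with error probability p:
C = 1 - H(p) where H(p) is binary entropy
H(0.4311) = -0.4311 × log₂(0.4311) - 0.5689 × log₂(0.5689)
H(p) = 0.9863
C = 1 - 0.9863 = 0.0137 bits/use


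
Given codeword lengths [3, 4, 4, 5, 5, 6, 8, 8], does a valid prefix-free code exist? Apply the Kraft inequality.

Kraft inequality: Σ 2^(-l_i) ≤ 1 for prefix-free code
Calculating: 2^(-3) + 2^(-4) + 2^(-4) + 2^(-5) + 2^(-5) + 2^(-6) + 2^(-8) + 2^(-8)
= 0.125 + 0.0625 + 0.0625 + 0.03125 + 0.03125 + 0.015625 + 0.00390625 + 0.00390625
= 0.3359
Since 0.3359 ≤ 1, prefix-free code exists


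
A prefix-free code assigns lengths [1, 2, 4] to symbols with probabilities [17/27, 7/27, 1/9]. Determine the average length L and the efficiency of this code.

Average length L = Σ p_i × l_i = 1.5926 bits
Entropy H = 1.2774 bits
Efficiency η = H/L × 100% = 80.21%


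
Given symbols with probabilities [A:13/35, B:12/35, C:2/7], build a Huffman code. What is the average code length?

Huffman tree construction:
Combine smallest probabilities repeatedly
Resulting codes:
  A: 0 (length 1)
  B: 11 (length 2)
  C: 10 (length 2)
Average length = Σ p(s) × length(s) = 1.6286 bits


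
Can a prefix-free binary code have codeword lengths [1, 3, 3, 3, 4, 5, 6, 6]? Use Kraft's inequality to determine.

Kraft inequality: Σ 2^(-l_i) ≤ 1 for prefix-free code
Calculating: 2^(-1) + 2^(-3) + 2^(-3) + 2^(-3) + 2^(-4) + 2^(-5) + 2^(-6) + 2^(-6)
= 0.5 + 0.125 + 0.125 + 0.125 + 0.0625 + 0.03125 + 0.015625 + 0.015625
= 1.0000
Since 1.0000 ≤ 1, prefix-free code exists


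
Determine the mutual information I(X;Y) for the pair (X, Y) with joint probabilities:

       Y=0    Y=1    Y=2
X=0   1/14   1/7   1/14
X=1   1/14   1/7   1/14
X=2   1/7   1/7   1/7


H(X) = 1.5567, H(Y) = 1.5567, H(X,Y) = 3.0931
I(X;Y) = H(X) + H(Y) - H(X,Y) = 0.0202 bits


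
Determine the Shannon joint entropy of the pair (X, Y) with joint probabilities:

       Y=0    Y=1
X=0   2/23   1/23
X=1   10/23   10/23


H(X,Y) = -Σ p(x,y) log₂ p(x,y)
  p(0,0)=2/23: -0.0870 × log₂(0.0870) = 0.3064
  p(0,1)=1/23: -0.0435 × log₂(0.0435) = 0.1967
  p(1,0)=10/23: -0.4348 × log₂(0.4348) = 0.5224
  p(1,1)=10/23: -0.4348 × log₂(0.4348) = 0.5224
H(X,Y) = 1.5480 bits


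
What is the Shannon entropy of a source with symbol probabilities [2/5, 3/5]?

H(X) = -Σ p(x) log₂ p(x)
  -2/5 × log₂(2/5) = 0.5288
  -3/5 × log₂(3/5) = 0.4422
H(X) = 0.9710 bits


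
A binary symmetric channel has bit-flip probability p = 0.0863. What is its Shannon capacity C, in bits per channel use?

For BSC with error probability p:
C = 1 - H(p) where H(p) is binary entropy
H(0.0863) = -0.0863 × log₂(0.0863) - 0.9137 × log₂(0.9137)
H(p) = 0.4240
C = 1 - 0.4240 = 0.5760 bits/use


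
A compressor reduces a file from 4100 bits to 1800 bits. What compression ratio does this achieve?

Compression ratio = Original / Compressed
= 4100 / 1800 = 2.28:1


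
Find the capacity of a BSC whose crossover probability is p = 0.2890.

For BSC with error probability p:
C = 1 - H(p) where H(p) is binary entropy
H(0.2890) = -0.2890 × log₂(0.2890) - 0.7110 × log₂(0.7110)
H(p) = 0.8674
C = 1 - 0.8674 = 0.1326 bits/use


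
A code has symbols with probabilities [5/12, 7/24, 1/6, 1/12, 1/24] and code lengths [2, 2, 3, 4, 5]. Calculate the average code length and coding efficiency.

Average length L = Σ p_i × l_i = 2.4583 bits
Entropy H = 1.9653 bits
Efficiency η = H/L × 100% = 79.95%


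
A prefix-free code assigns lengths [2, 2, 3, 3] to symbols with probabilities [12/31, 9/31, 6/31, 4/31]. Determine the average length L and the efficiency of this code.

Average length L = Σ p_i × l_i = 2.3226 bits
Entropy H = 1.8878 bits
Efficiency η = H/L × 100% = 81.28%


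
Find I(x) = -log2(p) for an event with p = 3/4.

Information content I(x) = -log₂(p(x))
I = -log₂(3/4) = -log₂(0.7500)
I = 0.4150 bits


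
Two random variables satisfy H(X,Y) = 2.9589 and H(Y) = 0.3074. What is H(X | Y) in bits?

Chain rule: H(X,Y) = H(X|Y) + H(Y)
H(X|Y) = H(X,Y) - H(Y) = 2.9589 - 0.3074 = 2.6515 bits


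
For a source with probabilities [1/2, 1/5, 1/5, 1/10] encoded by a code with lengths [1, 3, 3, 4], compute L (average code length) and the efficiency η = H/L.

Average length L = Σ p_i × l_i = 2.1000 bits
Entropy H = 1.7610 bits
Efficiency η = H/L × 100% = 83.86%


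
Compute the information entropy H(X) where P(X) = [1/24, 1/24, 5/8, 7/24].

H(X) = -Σ p(x) log₂ p(x)
  -1/24 × log₂(1/24) = 0.1910
  -1/24 × log₂(1/24) = 0.1910
  -5/8 × log₂(5/8) = 0.4238
  -7/24 × log₂(7/24) = 0.5185
H(X) = 1.3243 bits


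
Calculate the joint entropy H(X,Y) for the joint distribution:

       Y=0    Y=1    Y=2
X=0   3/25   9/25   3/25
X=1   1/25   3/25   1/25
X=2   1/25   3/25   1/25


H(X,Y) = -Σ p(x,y) log₂ p(x,y)
  p(0,0)=3/25: -0.1200 × log₂(0.1200) = 0.3671
  p(0,1)=9/25: -0.3600 × log₂(0.3600) = 0.5306
  p(0,2)=3/25: -0.1200 × log₂(0.1200) = 0.3671
  p(1,0)=1/25: -0.0400 × log₂(0.0400) = 0.1858
  p(1,1)=3/25: -0.1200 × log₂(0.1200) = 0.3671
  p(1,2)=1/25: -0.0400 × log₂(0.0400) = 0.1858
  p(2,0)=1/25: -0.0400 × log₂(0.0400) = 0.1858
  p(2,1)=3/25: -0.1200 × log₂(0.1200) = 0.3671
  p(2,2)=1/25: -0.0400 × log₂(0.0400) = 0.1858
H(X,Y) = 2.7419 bits


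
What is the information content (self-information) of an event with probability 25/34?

Information content I(x) = -log₂(p(x))
I = -log₂(25/34) = -log₂(0.7353)
I = 0.4436 bits


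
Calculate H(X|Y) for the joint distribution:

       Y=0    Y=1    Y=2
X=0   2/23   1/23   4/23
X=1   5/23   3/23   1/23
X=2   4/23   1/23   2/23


H(X|Y) = Σ_y p(y) H(X|Y=y)
  p(Y=0) = 11/23, H(X|Y=0) = 1.4949
  p(Y=1) = 5/23, H(X|Y=1) = 1.3710
  p(Y=2) = 7/23, H(X|Y=2) = 1.3788
H(X|Y) = 0.4783×1.4949 + 0.2174×1.3710 + 0.3043×1.3788 = 1.4326 bits


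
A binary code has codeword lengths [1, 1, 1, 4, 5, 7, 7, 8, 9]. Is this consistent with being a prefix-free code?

Kraft inequality: Σ 2^(-l_i) ≤ 1 for prefix-free code
Calculating: 2^(-1) + 2^(-1) + 2^(-1) + 2^(-4) + 2^(-5) + 2^(-7) + 2^(-7) + 2^(-8) + 2^(-9)
= 0.5 + 0.5 + 0.5 + 0.0625 + 0.03125 + 0.0078125 + 0.0078125 + 0.00390625 + 0.001953125
= 1.6152
Since 1.6152 > 1, prefix-free code does not exist


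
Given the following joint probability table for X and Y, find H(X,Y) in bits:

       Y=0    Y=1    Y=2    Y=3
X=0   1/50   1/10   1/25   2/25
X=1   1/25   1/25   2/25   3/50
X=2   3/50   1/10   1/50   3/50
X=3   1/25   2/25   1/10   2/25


H(X,Y) = -Σ p(x,y) log₂ p(x,y)
  p(0,0)=1/50: -0.0200 × log₂(0.0200) = 0.1129
  p(0,1)=1/10: -0.1000 × log₂(0.1000) = 0.3322
  p(0,2)=1/25: -0.0400 × log₂(0.0400) = 0.1858
  p(0,3)=2/25: -0.0800 × log₂(0.0800) = 0.2915
  p(1,0)=1/25: -0.0400 × log₂(0.0400) = 0.1858
  p(1,1)=1/25: -0.0400 × log₂(0.0400) = 0.1858
  p(1,2)=2/25: -0.0800 × log₂(0.0800) = 0.2915
  p(1,3)=3/50: -0.0600 × log₂(0.0600) = 0.2435
  p(2,0)=3/50: -0.0600 × log₂(0.0600) = 0.2435
  p(2,1)=1/10: -0.1000 × log₂(0.1000) = 0.3322
  p(2,2)=1/50: -0.0200 × log₂(0.0200) = 0.1129
  p(2,3)=3/50: -0.0600 × log₂(0.0600) = 0.2435
  p(3,0)=1/25: -0.0400 × log₂(0.0400) = 0.1858
  p(3,1)=2/25: -0.0800 × log₂(0.0800) = 0.2915
  p(3,2)=1/10: -0.1000 × log₂(0.1000) = 0.3322
  p(3,3)=2/25: -0.0800 × log₂(0.0800) = 0.2915
H(X,Y) = 3.8620 bits


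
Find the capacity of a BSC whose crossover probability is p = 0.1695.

For BSC with error probability p:
C = 1 - H(p) where H(p) is binary entropy
H(0.1695) = -0.1695 × log₂(0.1695) - 0.8305 × log₂(0.8305)
H(p) = 0.6566
C = 1 - 0.6566 = 0.3434 bits/use


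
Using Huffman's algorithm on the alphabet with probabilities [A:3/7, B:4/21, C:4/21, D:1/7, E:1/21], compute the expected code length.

Huffman tree construction:
Combine smallest probabilities repeatedly
Resulting codes:
  A: 0 (length 1)
  B: 110 (length 3)
  C: 111 (length 3)
  D: 101 (length 3)
  E: 100 (length 3)
Average length = Σ p(s) × length(s) = 2.1429 bits


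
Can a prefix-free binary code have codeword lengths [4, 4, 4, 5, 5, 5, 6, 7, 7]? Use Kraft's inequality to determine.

Kraft inequality: Σ 2^(-l_i) ≤ 1 for prefix-free code
Calculating: 2^(-4) + 2^(-4) + 2^(-4) + 2^(-5) + 2^(-5) + 2^(-5) + 2^(-6) + 2^(-7) + 2^(-7)
= 0.0625 + 0.0625 + 0.0625 + 0.03125 + 0.03125 + 0.03125 + 0.015625 + 0.0078125 + 0.0078125
= 0.3125
Since 0.3125 ≤ 1, prefix-free code exists


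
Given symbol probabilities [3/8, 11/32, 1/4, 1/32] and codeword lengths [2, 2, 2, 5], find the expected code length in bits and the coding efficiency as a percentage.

Average length L = Σ p_i × l_i = 2.0938 bits
Entropy H = 1.7165 bits
Efficiency η = H/L × 100% = 81.98%


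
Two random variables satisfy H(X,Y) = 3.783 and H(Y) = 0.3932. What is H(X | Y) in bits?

Chain rule: H(X,Y) = H(X|Y) + H(Y)
H(X|Y) = H(X,Y) - H(Y) = 3.783 - 0.3932 = 3.3898 bits


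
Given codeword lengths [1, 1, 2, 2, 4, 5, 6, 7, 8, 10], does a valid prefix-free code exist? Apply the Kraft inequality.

Kraft inequality: Σ 2^(-l_i) ≤ 1 for prefix-free code
Calculating: 2^(-1) + 2^(-1) + 2^(-2) + 2^(-2) + 2^(-4) + 2^(-5) + 2^(-6) + 2^(-7) + 2^(-8) + 2^(-10)
= 0.5 + 0.5 + 0.25 + 0.25 + 0.0625 + 0.03125 + 0.015625 + 0.0078125 + 0.00390625 + 0.0009765625
= 1.6221
Since 1.6221 > 1, prefix-free code does not exist


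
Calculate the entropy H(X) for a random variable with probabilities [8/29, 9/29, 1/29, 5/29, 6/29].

H(X) = -Σ p(x) log₂ p(x)
  -8/29 × log₂(8/29) = 0.5125
  -9/29 × log₂(9/29) = 0.5239
  -1/29 × log₂(1/29) = 0.1675
  -5/29 × log₂(5/29) = 0.4373
  -6/29 × log₂(6/29) = 0.4703
H(X) = 2.1115 bits


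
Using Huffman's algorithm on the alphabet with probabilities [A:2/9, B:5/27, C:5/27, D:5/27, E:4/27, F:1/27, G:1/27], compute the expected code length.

Huffman tree construction:
Combine smallest probabilities repeatedly
Resulting codes:
  A: 01 (length 2)
  B: 110 (length 3)
  C: 111 (length 3)
  D: 00 (length 2)
  E: 101 (length 3)
  F: 1000 (length 4)
  G: 1001 (length 4)
Average length = Σ p(s) × length(s) = 2.6667 bits


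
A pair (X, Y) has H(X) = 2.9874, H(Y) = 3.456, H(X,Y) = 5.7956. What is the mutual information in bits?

I(X;Y) = H(X) + H(Y) - H(X,Y)
I(X;Y) = 2.9874 + 3.456 - 5.7956 = 0.6478 bits


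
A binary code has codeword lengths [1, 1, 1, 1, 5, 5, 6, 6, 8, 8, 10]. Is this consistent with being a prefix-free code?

Kraft inequality: Σ 2^(-l_i) ≤ 1 for prefix-free code
Calculating: 2^(-1) + 2^(-1) + 2^(-1) + 2^(-1) + 2^(-5) + 2^(-5) + 2^(-6) + 2^(-6) + 2^(-8) + 2^(-8) + 2^(-10)
= 0.5 + 0.5 + 0.5 + 0.5 + 0.03125 + 0.03125 + 0.015625 + 0.015625 + 0.00390625 + 0.00390625 + 0.0009765625
= 2.1025
Since 2.1025 > 1, prefix-free code does not exist


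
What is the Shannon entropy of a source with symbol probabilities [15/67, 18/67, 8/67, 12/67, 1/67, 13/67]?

H(X) = -Σ p(x) log₂ p(x)
  -15/67 × log₂(15/67) = 0.4834
  -18/67 × log₂(18/67) = 0.5094
  -8/67 × log₂(8/67) = 0.3661
  -12/67 × log₂(12/67) = 0.4444
  -1/67 × log₂(1/67) = 0.0905
  -13/67 × log₂(13/67) = 0.4590
H(X) = 2.3528 bits


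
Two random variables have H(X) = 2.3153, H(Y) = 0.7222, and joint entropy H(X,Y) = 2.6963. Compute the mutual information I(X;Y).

I(X;Y) = H(X) + H(Y) - H(X,Y)
I(X;Y) = 2.3153 + 0.7222 - 2.6963 = 0.3412 bits


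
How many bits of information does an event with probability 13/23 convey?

Information content I(x) = -log₂(p(x))
I = -log₂(13/23) = -log₂(0.5652)
I = 0.8231 bits


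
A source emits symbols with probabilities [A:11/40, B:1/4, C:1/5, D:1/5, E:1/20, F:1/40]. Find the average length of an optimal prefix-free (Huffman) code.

Huffman tree construction:
Combine smallest probabilities repeatedly
Resulting codes:
  A: 10 (length 2)
  B: 01 (length 2)
  C: 111 (length 3)
  D: 00 (length 2)
  E: 1101 (length 4)
  F: 1100 (length 4)
Average length = Σ p(s) × length(s) = 2.3500 bits


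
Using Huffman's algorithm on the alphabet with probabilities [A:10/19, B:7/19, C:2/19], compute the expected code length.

Huffman tree construction:
Combine smallest probabilities repeatedly
Resulting codes:
  A: 1 (length 1)
  B: 01 (length 2)
  C: 00 (length 2)
Average length = Σ p(s) × length(s) = 1.4737 bits


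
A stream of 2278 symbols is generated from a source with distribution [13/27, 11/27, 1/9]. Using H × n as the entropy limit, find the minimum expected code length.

Entropy H = 1.3877 bits/symbol
Minimum bits = H × n = 1.3877 × 2278
= 3161.16 bits


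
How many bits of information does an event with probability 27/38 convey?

Information content I(x) = -log₂(p(x))
I = -log₂(27/38) = -log₂(0.7105)
I = 0.4930 bits


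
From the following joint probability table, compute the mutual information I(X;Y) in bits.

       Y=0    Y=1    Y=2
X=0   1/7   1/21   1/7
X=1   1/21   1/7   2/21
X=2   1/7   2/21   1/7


H(X) = 1.5751, H(Y) = 1.5751, H(X,Y) = 3.0697
I(X;Y) = H(X) + H(Y) - H(X,Y) = 0.0805 bits


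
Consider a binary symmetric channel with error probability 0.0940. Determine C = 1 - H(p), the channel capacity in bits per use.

For BSC with error probability p:
C = 1 - H(p) where H(p) is binary entropy
H(0.0940) = -0.0940 × log₂(0.0940) - 0.9060 × log₂(0.9060)
H(p) = 0.4497
C = 1 - 0.4497 = 0.5503 bits/use


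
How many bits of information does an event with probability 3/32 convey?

Information content I(x) = -log₂(p(x))
I = -log₂(3/32) = -log₂(0.0938)
I = 3.4150 bits


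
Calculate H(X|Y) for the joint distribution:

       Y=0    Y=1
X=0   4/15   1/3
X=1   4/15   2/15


H(X|Y) = Σ_y p(y) H(X|Y=y)
  p(Y=0) = 8/15, H(X|Y=0) = 1.0000
  p(Y=1) = 7/15, H(X|Y=1) = 0.8631
H(X|Y) = 0.5333×1.0000 + 0.4667×0.8631 = 0.9361 bits


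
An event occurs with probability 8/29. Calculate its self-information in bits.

Information content I(x) = -log₂(p(x))
I = -log₂(8/29) = -log₂(0.2759)
I = 1.8580 bits


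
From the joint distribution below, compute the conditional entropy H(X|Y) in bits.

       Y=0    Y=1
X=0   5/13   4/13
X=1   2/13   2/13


H(X|Y) = Σ_y p(y) H(X|Y=y)
  p(Y=0) = 7/13, H(X|Y=0) = 0.8631
  p(Y=1) = 6/13, H(X|Y=1) = 0.9183
H(X|Y) = 0.5385×0.8631 + 0.4615×0.9183 = 0.8886 bits


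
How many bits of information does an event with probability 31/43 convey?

Information content I(x) = -log₂(p(x))
I = -log₂(31/43) = -log₂(0.7209)
I = 0.4721 bits


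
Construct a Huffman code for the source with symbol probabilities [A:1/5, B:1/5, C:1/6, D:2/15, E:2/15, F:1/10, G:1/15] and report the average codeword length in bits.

Huffman tree construction:
Combine smallest probabilities repeatedly
Resulting codes:
  A: 00 (length 2)
  B: 01 (length 2)
  C: 110 (length 3)
  D: 100 (length 3)
  E: 101 (length 3)
  F: 1111 (length 4)
  G: 1110 (length 4)
Average length = Σ p(s) × length(s) = 2.7667 bits


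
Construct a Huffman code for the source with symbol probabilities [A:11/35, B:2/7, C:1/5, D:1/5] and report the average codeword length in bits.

Huffman tree construction:
Combine smallest probabilities repeatedly
Resulting codes:
  A: 11 (length 2)
  B: 10 (length 2)
  C: 00 (length 2)
  D: 01 (length 2)
Average length = Σ p(s) × length(s) = 2.0000 bits


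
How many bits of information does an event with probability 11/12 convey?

Information content I(x) = -log₂(p(x))
I = -log₂(11/12) = -log₂(0.9167)
I = 0.1255 bits


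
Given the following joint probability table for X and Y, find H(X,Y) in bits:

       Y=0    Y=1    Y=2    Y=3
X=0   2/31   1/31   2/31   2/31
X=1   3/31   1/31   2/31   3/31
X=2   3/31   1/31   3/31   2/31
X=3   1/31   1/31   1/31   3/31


H(X,Y) = -Σ p(x,y) log₂ p(x,y)
  p(0,0)=2/31: -0.0645 × log₂(0.0645) = 0.2551
  p(0,1)=1/31: -0.0323 × log₂(0.0323) = 0.1598
  p(0,2)=2/31: -0.0645 × log₂(0.0645) = 0.2551
  p(0,3)=2/31: -0.0645 × log₂(0.0645) = 0.2551
  p(1,0)=3/31: -0.0968 × log₂(0.0968) = 0.3261
  p(1,1)=1/31: -0.0323 × log₂(0.0323) = 0.1598
  p(1,2)=2/31: -0.0645 × log₂(0.0645) = 0.2551
  p(1,3)=3/31: -0.0968 × log₂(0.0968) = 0.3261
  p(2,0)=3/31: -0.0968 × log₂(0.0968) = 0.3261
  p(2,1)=1/31: -0.0323 × log₂(0.0323) = 0.1598
  p(2,2)=3/31: -0.0968 × log₂(0.0968) = 0.3261
  p(2,3)=2/31: -0.0645 × log₂(0.0645) = 0.2551
  p(3,0)=1/31: -0.0323 × log₂(0.0323) = 0.1598
  p(3,1)=1/31: -0.0323 × log₂(0.0323) = 0.1598
  p(3,2)=1/31: -0.0323 × log₂(0.0323) = 0.1598
  p(3,3)=3/31: -0.0968 × log₂(0.0968) = 0.3261
H(X,Y) = 3.8647 bits


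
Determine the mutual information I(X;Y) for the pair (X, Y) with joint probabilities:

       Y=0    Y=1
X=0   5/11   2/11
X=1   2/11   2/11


H(X) = 0.9457, H(Y) = 0.9457, H(X,Y) = 1.8586
I(X;Y) = H(X) + H(Y) - H(X,Y) = 0.0328 bits


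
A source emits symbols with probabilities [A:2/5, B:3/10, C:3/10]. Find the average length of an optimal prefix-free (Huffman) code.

Huffman tree construction:
Combine smallest probabilities repeatedly
Resulting codes:
  A: 0 (length 1)
  B: 10 (length 2)
  C: 11 (length 2)
Average length = Σ p(s) × length(s) = 1.6000 bits


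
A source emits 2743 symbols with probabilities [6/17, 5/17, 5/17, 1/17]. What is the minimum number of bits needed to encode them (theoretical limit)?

Entropy H = 1.8093 bits/symbol
Minimum bits = H × n = 1.8093 × 2743
= 4962.86 bits


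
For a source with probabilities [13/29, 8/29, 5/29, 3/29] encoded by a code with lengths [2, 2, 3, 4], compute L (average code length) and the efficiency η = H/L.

Average length L = Σ p_i × l_i = 2.3793 bits
Entropy H = 1.8073 bits
Efficiency η = H/L × 100% = 75.96%


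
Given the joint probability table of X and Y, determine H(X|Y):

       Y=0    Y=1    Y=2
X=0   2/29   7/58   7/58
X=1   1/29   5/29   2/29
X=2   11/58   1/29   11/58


H(X|Y) = Σ_y p(y) H(X|Y=y)
  p(Y=0) = 17/58, H(X|Y=0) = 1.2608
  p(Y=1) = 19/58, H(X|Y=1) = 1.3600
  p(Y=2) = 11/29, H(X|Y=2) = 1.4728
H(X|Y) = 0.2931×1.2608 + 0.3276×1.3600 + 0.3793×1.4728 = 1.3737 bits


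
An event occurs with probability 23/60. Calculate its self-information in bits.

Information content I(x) = -log₂(p(x))
I = -log₂(23/60) = -log₂(0.3833)
I = 1.3833 bits


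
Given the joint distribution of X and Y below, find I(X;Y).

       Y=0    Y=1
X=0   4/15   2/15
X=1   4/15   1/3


H(X) = 0.9710, H(Y) = 0.9968, H(X,Y) = 1.9329
I(X;Y) = H(X) + H(Y) - H(X,Y) = 0.0348 bits


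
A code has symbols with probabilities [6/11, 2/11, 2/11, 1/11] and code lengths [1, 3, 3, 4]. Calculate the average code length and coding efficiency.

Average length L = Σ p_i × l_i = 2.0000 bits
Entropy H = 1.6858 bits
Efficiency η = H/L × 100% = 84.29%


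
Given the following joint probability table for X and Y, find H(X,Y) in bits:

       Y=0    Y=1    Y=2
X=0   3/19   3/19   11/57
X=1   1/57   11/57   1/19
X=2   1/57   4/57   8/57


H(X,Y) = -Σ p(x,y) log₂ p(x,y)
  p(0,0)=3/19: -0.1579 × log₂(0.1579) = 0.4205
  p(0,1)=3/19: -0.1579 × log₂(0.1579) = 0.4205
  p(0,2)=11/57: -0.1930 × log₂(0.1930) = 0.4580
  p(1,0)=1/57: -0.0175 × log₂(0.0175) = 0.1023
  p(1,1)=11/57: -0.1930 × log₂(0.1930) = 0.4580
  p(1,2)=1/19: -0.0526 × log₂(0.0526) = 0.2236
  p(2,0)=1/57: -0.0175 × log₂(0.0175) = 0.1023
  p(2,1)=4/57: -0.0702 × log₂(0.0702) = 0.2690
  p(2,2)=8/57: -0.1404 × log₂(0.1404) = 0.3976
H(X,Y) = 2.8518 bits


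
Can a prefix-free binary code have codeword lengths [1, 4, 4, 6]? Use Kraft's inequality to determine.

Kraft inequality: Σ 2^(-l_i) ≤ 1 for prefix-free code
Calculating: 2^(-1) + 2^(-4) + 2^(-4) + 2^(-6)
= 0.5 + 0.0625 + 0.0625 + 0.015625
= 0.6406
Since 0.6406 ≤ 1, prefix-free code exists


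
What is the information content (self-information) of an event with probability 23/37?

Information content I(x) = -log₂(p(x))
I = -log₂(23/37) = -log₂(0.6216)
I = 0.6859 bits


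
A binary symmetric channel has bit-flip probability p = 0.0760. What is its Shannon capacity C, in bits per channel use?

For BSC with error probability p:
C = 1 - H(p) where H(p) is binary entropy
H(0.0760) = -0.0760 × log₂(0.0760) - 0.9240 × log₂(0.9240)
H(p) = 0.3879
C = 1 - 0.3879 = 0.6121 bits/use


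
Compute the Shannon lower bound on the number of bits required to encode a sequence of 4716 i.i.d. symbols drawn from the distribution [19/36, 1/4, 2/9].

Entropy H = 1.4688 bits/symbol
Minimum bits = H × n = 1.4688 × 4716
= 6926.93 bits


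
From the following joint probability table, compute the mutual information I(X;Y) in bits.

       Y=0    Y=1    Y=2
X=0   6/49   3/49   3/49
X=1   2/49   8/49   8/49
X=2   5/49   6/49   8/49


H(X) = 1.5578, H(Y) = 1.5677, H(X,Y) = 3.0404
I(X;Y) = H(X) + H(Y) - H(X,Y) = 0.0851 bits


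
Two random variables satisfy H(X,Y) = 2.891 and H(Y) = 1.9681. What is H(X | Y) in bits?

Chain rule: H(X,Y) = H(X|Y) + H(Y)
H(X|Y) = H(X,Y) - H(Y) = 2.891 - 1.9681 = 0.9229 bits


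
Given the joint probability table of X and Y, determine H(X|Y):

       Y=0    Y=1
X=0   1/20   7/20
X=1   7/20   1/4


H(X|Y) = Σ_y p(y) H(X|Y=y)
  p(Y=0) = 2/5, H(X|Y=0) = 0.5436
  p(Y=1) = 3/5, H(X|Y=1) = 0.9799
H(X|Y) = 0.4000×0.5436 + 0.6000×0.9799 = 0.8053 bits


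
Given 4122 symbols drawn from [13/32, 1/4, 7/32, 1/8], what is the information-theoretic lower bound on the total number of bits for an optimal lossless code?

Entropy H = 1.8826 bits/symbol
Minimum bits = H × n = 1.8826 × 4122
= 7760.03 bits


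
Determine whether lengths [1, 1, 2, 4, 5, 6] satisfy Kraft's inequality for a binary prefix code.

Kraft inequality: Σ 2^(-l_i) ≤ 1 for prefix-free code
Calculating: 2^(-1) + 2^(-1) + 2^(-2) + 2^(-4) + 2^(-5) + 2^(-6)
= 0.5 + 0.5 + 0.25 + 0.0625 + 0.03125 + 0.015625
= 1.3594
Since 1.3594 > 1, prefix-free code does not exist


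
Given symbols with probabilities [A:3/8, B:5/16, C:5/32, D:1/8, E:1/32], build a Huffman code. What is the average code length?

Huffman tree construction:
Combine smallest probabilities repeatedly
Resulting codes:
  A: 0 (length 1)
  B: 10 (length 2)
  C: 110 (length 3)
  D: 1111 (length 4)
  E: 1110 (length 4)
Average length = Σ p(s) × length(s) = 2.0938 bits


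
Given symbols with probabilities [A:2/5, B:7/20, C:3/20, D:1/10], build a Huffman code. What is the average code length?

Huffman tree construction:
Combine smallest probabilities repeatedly
Resulting codes:
  A: 0 (length 1)
  B: 11 (length 2)
  C: 101 (length 3)
  D: 100 (length 3)
Average length = Σ p(s) × length(s) = 1.8500 bits


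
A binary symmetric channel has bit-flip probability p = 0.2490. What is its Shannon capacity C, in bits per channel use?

For BSC with error probability p:
C = 1 - H(p) where H(p) is binary entropy
H(0.2490) = -0.2490 × log₂(0.2490) - 0.7510 × log₂(0.7510)
H(p) = 0.8097
C = 1 - 0.8097 = 0.1903 bits/use


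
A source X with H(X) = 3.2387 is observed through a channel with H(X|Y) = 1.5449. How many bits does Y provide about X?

I(X;Y) = H(X) - H(X|Y)
I(X;Y) = 3.2387 - 1.5449 = 1.6938 bits


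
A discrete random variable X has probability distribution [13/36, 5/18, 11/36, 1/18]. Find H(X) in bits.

H(X) = -Σ p(x) log₂ p(x)
  -13/36 × log₂(13/36) = 0.5306
  -5/18 × log₂(5/18) = 0.5133
  -11/36 × log₂(11/36) = 0.5227
  -1/18 × log₂(1/18) = 0.2317
H(X) = 1.7983 bits


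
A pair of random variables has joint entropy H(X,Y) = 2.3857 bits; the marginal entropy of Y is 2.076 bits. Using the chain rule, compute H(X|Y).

Chain rule: H(X,Y) = H(X|Y) + H(Y)
H(X|Y) = H(X,Y) - H(Y) = 2.3857 - 2.076 = 0.3097 bits


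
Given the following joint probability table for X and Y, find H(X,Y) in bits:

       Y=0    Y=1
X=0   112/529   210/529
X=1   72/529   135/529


H(X,Y) = -Σ p(x,y) log₂ p(x,y)
  p(0,0)=112/529: -0.2117 × log₂(0.2117) = 0.4742
  p(0,1)=210/529: -0.3970 × log₂(0.3970) = 0.5291
  p(1,0)=72/529: -0.1361 × log₂(0.1361) = 0.3916
  p(1,1)=135/529: -0.2552 × log₂(0.2552) = 0.5028
H(X,Y) = 1.8977 bits


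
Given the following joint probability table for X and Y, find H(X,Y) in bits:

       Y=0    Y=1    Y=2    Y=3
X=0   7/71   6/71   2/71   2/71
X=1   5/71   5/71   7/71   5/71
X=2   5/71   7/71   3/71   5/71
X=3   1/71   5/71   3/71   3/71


H(X,Y) = -Σ p(x,y) log₂ p(x,y)
  p(0,0)=7/71: -0.0986 × log₂(0.0986) = 0.3295
  p(0,1)=6/71: -0.0845 × log₂(0.0845) = 0.3012
  p(0,2)=2/71: -0.0282 × log₂(0.0282) = 0.1451
  p(0,3)=2/71: -0.0282 × log₂(0.0282) = 0.1451
  p(1,0)=5/71: -0.0704 × log₂(0.0704) = 0.2696
  p(1,1)=5/71: -0.0704 × log₂(0.0704) = 0.2696
  p(1,2)=7/71: -0.0986 × log₂(0.0986) = 0.3295
  p(1,3)=5/71: -0.0704 × log₂(0.0704) = 0.2696
  p(2,0)=5/71: -0.0704 × log₂(0.0704) = 0.2696
  p(2,1)=7/71: -0.0986 × log₂(0.0986) = 0.3295
  p(2,2)=3/71: -0.0423 × log₂(0.0423) = 0.1929
  p(2,3)=5/71: -0.0704 × log₂(0.0704) = 0.2696
  p(3,0)=1/71: -0.0141 × log₂(0.0141) = 0.0866
  p(3,1)=5/71: -0.0704 × log₂(0.0704) = 0.2696
  p(3,2)=3/71: -0.0423 × log₂(0.0423) = 0.1929
  p(3,3)=3/71: -0.0423 × log₂(0.0423) = 0.1929
H(X,Y) = 3.8626 bits


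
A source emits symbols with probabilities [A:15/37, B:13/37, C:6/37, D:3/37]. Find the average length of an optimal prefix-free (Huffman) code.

Huffman tree construction:
Combine smallest probabilities repeatedly
Resulting codes:
  A: 0 (length 1)
  B: 11 (length 2)
  C: 101 (length 3)
  D: 100 (length 3)
Average length = Σ p(s) × length(s) = 1.8378 bits


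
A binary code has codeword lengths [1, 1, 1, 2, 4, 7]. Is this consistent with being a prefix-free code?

Kraft inequality: Σ 2^(-l_i) ≤ 1 for prefix-free code
Calculating: 2^(-1) + 2^(-1) + 2^(-1) + 2^(-2) + 2^(-4) + 2^(-7)
= 0.5 + 0.5 + 0.5 + 0.25 + 0.0625 + 0.0078125
= 1.8203
Since 1.8203 > 1, prefix-free code does not exist


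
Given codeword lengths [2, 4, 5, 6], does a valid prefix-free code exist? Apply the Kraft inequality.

Kraft inequality: Σ 2^(-l_i) ≤ 1 for prefix-free code
Calculating: 2^(-2) + 2^(-4) + 2^(-5) + 2^(-6)
= 0.25 + 0.0625 + 0.03125 + 0.015625
= 0.3594
Since 0.3594 ≤ 1, prefix-free code exists


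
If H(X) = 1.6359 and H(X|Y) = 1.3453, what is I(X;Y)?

I(X;Y) = H(X) - H(X|Y)
I(X;Y) = 1.6359 - 1.3453 = 0.2906 bits


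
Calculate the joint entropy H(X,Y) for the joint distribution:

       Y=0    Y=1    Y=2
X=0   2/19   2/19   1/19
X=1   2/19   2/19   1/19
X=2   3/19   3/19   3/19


H(X,Y) = -Σ p(x,y) log₂ p(x,y)
  p(0,0)=2/19: -0.1053 × log₂(0.1053) = 0.3419
  p(0,1)=2/19: -0.1053 × log₂(0.1053) = 0.3419
  p(0,2)=1/19: -0.0526 × log₂(0.0526) = 0.2236
  p(1,0)=2/19: -0.1053 × log₂(0.1053) = 0.3419
  p(1,1)=2/19: -0.1053 × log₂(0.1053) = 0.3419
  p(1,2)=1/19: -0.0526 × log₂(0.0526) = 0.2236
  p(2,0)=3/19: -0.1579 × log₂(0.1579) = 0.4205
  p(2,1)=3/19: -0.1579 × log₂(0.1579) = 0.4205
  p(2,2)=3/19: -0.1579 × log₂(0.1579) = 0.4205
H(X,Y) = 3.0761 bits


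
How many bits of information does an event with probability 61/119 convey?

Information content I(x) = -log₂(p(x))
I = -log₂(61/119) = -log₂(0.5126)
I = 0.9641 bits


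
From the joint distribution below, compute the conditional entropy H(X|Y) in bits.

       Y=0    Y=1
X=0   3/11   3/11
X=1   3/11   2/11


H(X|Y) = Σ_y p(y) H(X|Y=y)
  p(Y=0) = 6/11, H(X|Y=0) = 1.0000
  p(Y=1) = 5/11, H(X|Y=1) = 0.9710
H(X|Y) = 0.5455×1.0000 + 0.4545×0.9710 = 0.9868 bits


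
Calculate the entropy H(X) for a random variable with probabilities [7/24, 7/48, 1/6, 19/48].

H(X) = -Σ p(x) log₂ p(x)
  -7/24 × log₂(7/24) = 0.5185
  -7/48 × log₂(7/48) = 0.4051
  -1/6 × log₂(1/6) = 0.4308
  -19/48 × log₂(19/48) = 0.5292
H(X) = 1.8836 bits


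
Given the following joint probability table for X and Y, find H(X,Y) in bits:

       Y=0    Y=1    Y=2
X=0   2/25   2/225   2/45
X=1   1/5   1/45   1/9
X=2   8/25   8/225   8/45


H(X,Y) = -Σ p(x,y) log₂ p(x,y)
  p(0,0)=2/25: -0.0800 × log₂(0.0800) = 0.2915
  p(0,1)=2/225: -0.0089 × log₂(0.0089) = 0.0606
  p(0,2)=2/45: -0.0444 × log₂(0.0444) = 0.1996
  p(1,0)=1/5: -0.2000 × log₂(0.2000) = 0.4644
  p(1,1)=1/45: -0.0222 × log₂(0.0222) = 0.1220
  p(1,2)=1/9: -0.1111 × log₂(0.1111) = 0.3522
  p(2,0)=8/25: -0.3200 × log₂(0.3200) = 0.5260
  p(2,1)=8/225: -0.0356 × log₂(0.0356) = 0.1712
  p(2,2)=8/45: -0.1778 × log₂(0.1778) = 0.4430
H(X,Y) = 2.6305 bits


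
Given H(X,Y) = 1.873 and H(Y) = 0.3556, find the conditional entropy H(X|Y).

Chain rule: H(X,Y) = H(X|Y) + H(Y)
H(X|Y) = H(X,Y) - H(Y) = 1.873 - 0.3556 = 1.5174 bits


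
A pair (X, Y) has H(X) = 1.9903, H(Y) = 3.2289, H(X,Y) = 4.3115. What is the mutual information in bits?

I(X;Y) = H(X) + H(Y) - H(X,Y)
I(X;Y) = 1.9903 + 3.2289 - 4.3115 = 0.9077 bits


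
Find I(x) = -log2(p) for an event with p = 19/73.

Information content I(x) = -log₂(p(x))
I = -log₂(19/73) = -log₂(0.2603)
I = 1.9419 bits


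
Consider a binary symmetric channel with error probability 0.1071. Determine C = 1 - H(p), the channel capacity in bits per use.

For BSC with error probability p:
C = 1 - H(p) where H(p) is binary entropy
H(0.1071) = -0.1071 × log₂(0.1071) - 0.8929 × log₂(0.8929)
H(p) = 0.4911
C = 1 - 0.4911 = 0.5089 bits/use


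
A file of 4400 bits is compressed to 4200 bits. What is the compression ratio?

Compression ratio = Original / Compressed
= 4400 / 4200 = 1.05:1


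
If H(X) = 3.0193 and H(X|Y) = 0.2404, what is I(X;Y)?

I(X;Y) = H(X) - H(X|Y)
I(X;Y) = 3.0193 - 0.2404 = 2.7789 bits


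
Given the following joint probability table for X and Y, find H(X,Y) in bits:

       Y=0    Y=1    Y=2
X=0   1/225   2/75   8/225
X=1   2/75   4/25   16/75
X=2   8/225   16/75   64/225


H(X,Y) = -Σ p(x,y) log₂ p(x,y)
  p(0,0)=1/225: -0.0044 × log₂(0.0044) = 0.0347
  p(0,1)=2/75: -0.0267 × log₂(0.0267) = 0.1394
  p(0,2)=8/225: -0.0356 × log₂(0.0356) = 0.1712
  p(1,0)=2/75: -0.0267 × log₂(0.0267) = 0.1394
  p(1,1)=4/25: -0.1600 × log₂(0.1600) = 0.4230
  p(1,2)=16/75: -0.2133 × log₂(0.2133) = 0.4755
  p(2,0)=8/225: -0.0356 × log₂(0.0356) = 0.1712
  p(2,1)=16/75: -0.2133 × log₂(0.2133) = 0.4755
  p(2,2)=64/225: -0.2844 × log₂(0.2844) = 0.5159
H(X,Y) = 2.5458 bits


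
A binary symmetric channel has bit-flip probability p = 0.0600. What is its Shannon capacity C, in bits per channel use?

For BSC with error probability p:
C = 1 - H(p) where H(p) is binary entropy
H(0.0600) = -0.0600 × log₂(0.0600) - 0.9400 × log₂(0.9400)
H(p) = 0.3274
C = 1 - 0.3274 = 0.6726 bits/use


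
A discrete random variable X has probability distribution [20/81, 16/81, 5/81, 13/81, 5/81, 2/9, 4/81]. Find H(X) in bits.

H(X) = -Σ p(x) log₂ p(x)
  -20/81 × log₂(20/81) = 0.4983
  -16/81 × log₂(16/81) = 0.4622
  -5/81 × log₂(5/81) = 0.2480
  -13/81 × log₂(13/81) = 0.4236
  -5/81 × log₂(5/81) = 0.2480
  -2/9 × log₂(2/9) = 0.4822
  -4/81 × log₂(4/81) = 0.2143
H(X) = 2.5766 bits


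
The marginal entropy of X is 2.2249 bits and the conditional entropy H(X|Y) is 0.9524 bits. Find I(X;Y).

I(X;Y) = H(X) - H(X|Y)
I(X;Y) = 2.2249 - 0.9524 = 1.2725 bits


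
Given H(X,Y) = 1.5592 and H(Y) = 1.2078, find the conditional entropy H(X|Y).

Chain rule: H(X,Y) = H(X|Y) + H(Y)
H(X|Y) = H(X,Y) - H(Y) = 1.5592 - 1.2078 = 0.3514 bits


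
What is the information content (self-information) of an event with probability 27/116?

Information content I(x) = -log₂(p(x))
I = -log₂(27/116) = -log₂(0.2328)
I = 2.1031 bits


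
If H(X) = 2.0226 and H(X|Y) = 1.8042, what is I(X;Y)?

I(X;Y) = H(X) - H(X|Y)
I(X;Y) = 2.0226 - 1.8042 = 0.2184 bits


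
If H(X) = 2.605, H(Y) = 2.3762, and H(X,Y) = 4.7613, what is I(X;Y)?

I(X;Y) = H(X) + H(Y) - H(X,Y)
I(X;Y) = 2.605 + 2.3762 - 4.7613 = 0.2199 bits


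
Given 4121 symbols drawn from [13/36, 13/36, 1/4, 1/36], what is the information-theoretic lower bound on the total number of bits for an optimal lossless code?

Entropy H = 1.7049 bits/symbol
Minimum bits = H × n = 1.7049 × 4121
= 7025.91 bits


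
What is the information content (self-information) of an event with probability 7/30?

Information content I(x) = -log₂(p(x))
I = -log₂(7/30) = -log₂(0.2333)
I = 2.0995 bits


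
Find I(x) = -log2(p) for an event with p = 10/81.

Information content I(x) = -log₂(p(x))
I = -log₂(10/81) = -log₂(0.1235)
I = 3.0179 bits


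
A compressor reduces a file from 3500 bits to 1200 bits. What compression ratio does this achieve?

Compression ratio = Original / Compressed
= 3500 / 1200 = 2.92:1


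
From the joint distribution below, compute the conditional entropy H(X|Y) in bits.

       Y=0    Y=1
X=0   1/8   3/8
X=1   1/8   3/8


H(X|Y) = Σ_y p(y) H(X|Y=y)
  p(Y=0) = 1/4, H(X|Y=0) = 1.0000
  p(Y=1) = 3/4, H(X|Y=1) = 1.0000
H(X|Y) = 0.2500×1.0000 + 0.7500×1.0000 = 1.0000 bits


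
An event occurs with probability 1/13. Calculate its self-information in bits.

Information content I(x) = -log₂(p(x))
I = -log₂(1/13) = -log₂(0.0769)
I = 3.7004 bits


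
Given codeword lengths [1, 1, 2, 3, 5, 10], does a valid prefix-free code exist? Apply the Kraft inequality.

Kraft inequality: Σ 2^(-l_i) ≤ 1 for prefix-free code
Calculating: 2^(-1) + 2^(-1) + 2^(-2) + 2^(-3) + 2^(-5) + 2^(-10)
= 0.5 + 0.5 + 0.25 + 0.125 + 0.03125 + 0.0009765625
= 1.4072
Since 1.4072 > 1, prefix-free code does not exist


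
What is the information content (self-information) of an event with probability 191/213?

Information content I(x) = -log₂(p(x))
I = -log₂(191/213) = -log₂(0.8967)
I = 0.1573 bits


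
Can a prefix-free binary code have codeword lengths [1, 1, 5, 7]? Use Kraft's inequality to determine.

Kraft inequality: Σ 2^(-l_i) ≤ 1 for prefix-free code
Calculating: 2^(-1) + 2^(-1) + 2^(-5) + 2^(-7)
= 0.5 + 0.5 + 0.03125 + 0.0078125
= 1.0391
Since 1.0391 > 1, prefix-free code does not exist


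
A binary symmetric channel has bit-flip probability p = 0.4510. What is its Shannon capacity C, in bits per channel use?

For BSC with error probability p:
C = 1 - H(p) where H(p) is binary entropy
H(0.4510) = -0.4510 × log₂(0.4510) - 0.5490 × log₂(0.5490)
H(p) = 0.9931
C = 1 - 0.9931 = 0.0069 bits/use


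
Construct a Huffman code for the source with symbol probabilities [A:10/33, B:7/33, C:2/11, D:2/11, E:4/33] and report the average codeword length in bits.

Huffman tree construction:
Combine smallest probabilities repeatedly
Resulting codes:
  A: 10 (length 2)
  B: 01 (length 2)
  C: 111 (length 3)
  D: 00 (length 2)
  E: 110 (length 3)
Average length = Σ p(s) × length(s) = 2.3030 bits


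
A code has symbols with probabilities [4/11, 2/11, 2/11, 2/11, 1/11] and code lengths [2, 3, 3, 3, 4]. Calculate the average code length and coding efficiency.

Average length L = Σ p_i × l_i = 2.7273 bits
Entropy H = 2.1867 bits
Efficiency η = H/L × 100% = 80.18%


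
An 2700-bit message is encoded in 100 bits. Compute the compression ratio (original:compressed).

Compression ratio = Original / Compressed
= 2700 / 100 = 27.00:1


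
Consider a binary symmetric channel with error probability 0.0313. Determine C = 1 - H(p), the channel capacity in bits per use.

For BSC with error probability p:
C = 1 - H(p) where H(p) is binary entropy
H(0.0313) = -0.0313 × log₂(0.0313) - 0.9687 × log₂(0.9687)
H(p) = 0.2009
C = 1 - 0.2009 = 0.7991 bits/use


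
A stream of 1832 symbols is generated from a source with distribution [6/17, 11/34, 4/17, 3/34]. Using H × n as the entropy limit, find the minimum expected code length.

Entropy H = 1.8572 bits/symbol
Minimum bits = H × n = 1.8572 × 1832
= 3402.43 bits


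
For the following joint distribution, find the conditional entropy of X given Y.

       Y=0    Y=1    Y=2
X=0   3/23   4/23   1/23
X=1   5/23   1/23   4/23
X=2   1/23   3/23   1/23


H(X|Y) = Σ_y p(y) H(X|Y=y)
  p(Y=0) = 9/23, H(X|Y=0) = 1.3516
  p(Y=1) = 8/23, H(X|Y=1) = 1.4056
  p(Y=2) = 6/23, H(X|Y=2) = 1.2516
H(X|Y) = 0.3913×1.3516 + 0.3478×1.4056 + 0.2609×1.2516 = 1.3443 bits


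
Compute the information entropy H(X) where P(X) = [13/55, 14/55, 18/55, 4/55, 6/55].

H(X) = -Σ p(x) log₂ p(x)
  -13/55 × log₂(13/55) = 0.4919
  -14/55 × log₂(14/55) = 0.5025
  -18/55 × log₂(18/55) = 0.5274
  -4/55 × log₂(4/55) = 0.2750
  -6/55 × log₂(6/55) = 0.3487
H(X) = 2.1454 bits
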